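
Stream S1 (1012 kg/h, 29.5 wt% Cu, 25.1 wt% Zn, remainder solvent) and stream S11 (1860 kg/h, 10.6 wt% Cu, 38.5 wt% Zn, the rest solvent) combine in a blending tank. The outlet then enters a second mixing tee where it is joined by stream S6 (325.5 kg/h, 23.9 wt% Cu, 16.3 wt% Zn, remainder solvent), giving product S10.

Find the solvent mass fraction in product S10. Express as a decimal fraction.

Overall, product flow = 3197.5 kg/h.
solvent in = 1012×0.454 + 1860×0.509 + 325.5×0.598 = 1600.8 kg/h.
solvent fraction in S10 = 0.5007.

0.5007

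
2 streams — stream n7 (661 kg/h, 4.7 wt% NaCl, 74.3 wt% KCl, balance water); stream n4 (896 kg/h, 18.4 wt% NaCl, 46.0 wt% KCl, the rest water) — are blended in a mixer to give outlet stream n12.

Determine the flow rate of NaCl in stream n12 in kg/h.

195.9 kg/h

NaCl out = NaCl in = 661×0.047 + 896×0.184 = 195.93 kg/h.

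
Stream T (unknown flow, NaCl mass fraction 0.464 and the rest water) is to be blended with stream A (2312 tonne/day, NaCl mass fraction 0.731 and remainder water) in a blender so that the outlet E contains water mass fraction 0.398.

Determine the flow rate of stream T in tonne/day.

2161 tonne/day

Let T be the unknown flow. Total out = 2312 + T.
water balance: 621.93 + 0.536·T = 0.398·(2312 + T)
(0.536 − 0.398)·T = 0.398×2312 − 621.93 = 298.25
T = 298.25 / 0.138 = 2161.2 tonne/day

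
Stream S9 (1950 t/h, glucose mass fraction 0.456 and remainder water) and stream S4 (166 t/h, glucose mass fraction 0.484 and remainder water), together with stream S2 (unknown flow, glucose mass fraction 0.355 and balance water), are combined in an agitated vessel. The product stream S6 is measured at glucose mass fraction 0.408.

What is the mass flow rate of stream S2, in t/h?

2004 t/h

Let S2 be the unknown flow. Total out = 2116 + S2.
glucose balance: 969.54 + 0.355·S2 = 0.408·(2116 + S2)
(0.355 − 0.408)·S2 = 0.408×2116 − 969.54 = -106.22
S2 = -106.22 / -0.053 = 2004.1 t/h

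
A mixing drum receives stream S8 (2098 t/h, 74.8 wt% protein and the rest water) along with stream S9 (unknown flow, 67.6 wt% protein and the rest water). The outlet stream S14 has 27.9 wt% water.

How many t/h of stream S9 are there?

Let S9 be the unknown flow. Total out = 2098 + S9.
water balance: 528.7 + 0.324·S9 = 0.279·(2098 + S9)
(0.324 − 0.279)·S9 = 0.279×2098 − 528.7 = 56.646
S9 = 56.646 / 0.045 = 1258.8 t/h

1259 t/h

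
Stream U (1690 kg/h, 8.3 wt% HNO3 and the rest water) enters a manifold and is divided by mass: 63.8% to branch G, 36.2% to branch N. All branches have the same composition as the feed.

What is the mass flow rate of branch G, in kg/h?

1078 kg/h

Branch G flow = 0.638×1690 = 1078.2 kg/h.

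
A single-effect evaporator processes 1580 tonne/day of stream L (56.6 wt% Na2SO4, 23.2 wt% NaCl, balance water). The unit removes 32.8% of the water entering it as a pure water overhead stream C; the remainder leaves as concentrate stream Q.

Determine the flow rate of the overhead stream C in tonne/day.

104.7 tonne/day

water entering = 1580×0.202 = 319.16 tonne/day; overhead removed = 0.328×319.16 = 104.68 tonne/day.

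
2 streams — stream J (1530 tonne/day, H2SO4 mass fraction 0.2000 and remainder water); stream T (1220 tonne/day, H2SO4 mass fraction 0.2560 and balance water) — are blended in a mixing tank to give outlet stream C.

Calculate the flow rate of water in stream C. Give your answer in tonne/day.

water out = water in = 1530×0.800 + 1220×0.744 = 2131.7 tonne/day.

2132 tonne/day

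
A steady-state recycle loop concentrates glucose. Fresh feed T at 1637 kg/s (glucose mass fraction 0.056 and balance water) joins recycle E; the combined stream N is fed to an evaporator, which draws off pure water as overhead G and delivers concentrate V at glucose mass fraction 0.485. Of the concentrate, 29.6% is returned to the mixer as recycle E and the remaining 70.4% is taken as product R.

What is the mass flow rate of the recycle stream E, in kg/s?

79.47 kg/s

Overall glucose balance (none leaves overhead): glucose in fresh feed = glucose in product, i.e. 1637×0.056 = (1−0.296)·V·0.485.
V = 91.672/(0.485×0.704) = 268.49 kg/s.
Recycle E = 0.296×268.49 = 79.472 kg/s.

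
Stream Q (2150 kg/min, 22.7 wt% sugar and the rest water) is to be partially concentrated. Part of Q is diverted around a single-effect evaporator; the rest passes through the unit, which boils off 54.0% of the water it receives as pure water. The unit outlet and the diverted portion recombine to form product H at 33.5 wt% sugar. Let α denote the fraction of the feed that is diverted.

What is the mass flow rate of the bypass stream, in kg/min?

489.5 kg/min

All 2150×0.227 = 488.05 kg/min of sugar reaches H, so H = 488.05/0.335 = 1456.9 kg/min and vapour = 693.13 kg/min.
The evaporator receives (1−α)·2150 of feed at 0.773 water and removes 0.540 of that water:
0.540×0.773×(1−α)×2150 = 693.13
(1−α) = 693.13/897.45 = 0.7723;  α = 0.2277.
Bypass flow = 0.2277×2150 = 489.48 kg/min.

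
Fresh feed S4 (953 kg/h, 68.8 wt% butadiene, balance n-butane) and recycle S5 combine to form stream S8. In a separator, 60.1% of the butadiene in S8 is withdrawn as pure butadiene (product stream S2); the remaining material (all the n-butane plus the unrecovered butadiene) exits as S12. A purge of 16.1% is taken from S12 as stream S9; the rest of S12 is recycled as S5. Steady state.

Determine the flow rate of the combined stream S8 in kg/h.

2832 kg/h

n-butane enters only via S4 and leaves only via the purge: 953×0.312 = 0.161×(n-butane in S12), and the separator passes all n-butane, so n-butane in S8 = n-butane in S12 = 1846.8 kg/h.
butadiene in S8: m_A = 953×0.688 + (1−0.161)·(1−0.601)·m_A, so m_A = 655.66/0.6652 = 985.61 kg/h.
S8 = 985.61 + 1846.8 = 2832.4 kg/h.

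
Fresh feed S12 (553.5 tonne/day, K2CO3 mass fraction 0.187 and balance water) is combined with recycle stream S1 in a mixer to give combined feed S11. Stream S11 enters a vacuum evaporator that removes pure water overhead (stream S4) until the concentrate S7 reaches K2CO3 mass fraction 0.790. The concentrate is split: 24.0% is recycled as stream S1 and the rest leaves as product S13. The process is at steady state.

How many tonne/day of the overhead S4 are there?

Overall K2CO3 balance (none leaves overhead): K2CO3 in fresh feed = K2CO3 in product, i.e. 553.5×0.187 = (1−0.240)·S7·0.790.
S7 = 103.5/(0.790×0.760) = 172.39 tonne/day.
Recycle S1 = 0.240×172.39 = 41.374 tonne/day.
Combined feed S11 = 553.5 + 41.374 = 594.87 tonne/day.
Overhead S4 = S11 − S7 = 594.87 − 172.39 = 422.48 tonne/day.

422.5 tonne/day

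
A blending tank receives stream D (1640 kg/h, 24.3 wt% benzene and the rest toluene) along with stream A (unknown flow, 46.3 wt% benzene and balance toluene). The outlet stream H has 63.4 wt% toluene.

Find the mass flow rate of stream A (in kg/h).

2080 kg/h

Let A be the unknown flow. Total out = 1640 + A.
toluene balance: 1241.5 + 0.537·A = 0.634·(1640 + A)
(0.537 − 0.634)·A = 0.634×1640 − 1241.5 = -201.72
A = -201.72 / -0.097 = 2079.6 kg/h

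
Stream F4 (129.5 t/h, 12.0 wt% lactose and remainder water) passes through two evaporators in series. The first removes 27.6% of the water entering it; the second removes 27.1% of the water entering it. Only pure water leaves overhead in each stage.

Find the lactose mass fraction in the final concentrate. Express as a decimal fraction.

water in feed = 129.5×0.880 = 113.96 t/h.
After stage 1: water left = (1−0.276)×113.96 = 82.507; stream total = 98.047 t/h.
After stage 2: water left = (1−0.271)×82.507 = 60.148; final concentrate = 75.688 t/h.
lactose fraction = 15.54/75.688 = 0.205.

0.205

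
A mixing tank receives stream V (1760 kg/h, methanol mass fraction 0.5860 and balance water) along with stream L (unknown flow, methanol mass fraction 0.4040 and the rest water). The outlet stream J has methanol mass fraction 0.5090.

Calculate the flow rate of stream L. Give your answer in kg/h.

Let L be the unknown flow. Total out = 1760 + L.
methanol balance: 1031.4 + 0.404·L = 0.509·(1760 + L)
(0.404 − 0.509)·L = 0.509×1760 − 1031.4 = -135.52
L = -135.52 / -0.105 = 1290.7 kg/h

1291 kg/h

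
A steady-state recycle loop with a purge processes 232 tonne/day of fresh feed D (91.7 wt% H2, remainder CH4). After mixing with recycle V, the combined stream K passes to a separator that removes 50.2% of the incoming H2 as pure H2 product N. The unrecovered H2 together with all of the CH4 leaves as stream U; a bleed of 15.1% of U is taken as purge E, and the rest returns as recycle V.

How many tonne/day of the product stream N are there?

H2 in K: m_A = 232×0.917 + (1−0.151)·(1−0.502)·m_A, so m_A = 212.74/0.5772 = 368.58 tonne/day.
Product N = 0.502×368.58 = 185.03 tonne/day.

185 tonne/day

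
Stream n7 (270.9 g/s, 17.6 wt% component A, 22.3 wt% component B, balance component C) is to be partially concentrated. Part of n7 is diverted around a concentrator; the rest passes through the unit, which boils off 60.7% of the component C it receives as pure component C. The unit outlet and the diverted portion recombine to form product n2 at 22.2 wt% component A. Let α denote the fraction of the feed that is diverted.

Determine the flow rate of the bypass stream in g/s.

All 270.9×0.176 = 47.678 g/s of component A reaches n2, so n2 = 47.678/0.222 = 214.77 g/s and vapour = 56.132 g/s.
The evaporator receives (1−α)·270.9 of feed at 0.601 component C and removes 0.607 of that component C:
0.607×0.601×(1−α)×270.9 = 56.132
(1−α) = 56.132/98.826 = 0.5680;  α = 0.4320.
Bypass flow = 0.4320×270.9 = 117.03 g/s.

117 g/s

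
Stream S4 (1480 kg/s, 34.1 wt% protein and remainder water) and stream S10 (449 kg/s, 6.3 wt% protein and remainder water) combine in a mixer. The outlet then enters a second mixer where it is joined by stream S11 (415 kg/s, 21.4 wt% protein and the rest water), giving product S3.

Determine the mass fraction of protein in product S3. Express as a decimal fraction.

0.2653

Overall, product flow = 2344 kg/s.
protein in = 1480×0.341 + 449×0.063 + 415×0.214 = 621.78 kg/s.
protein fraction in S3 = 0.2653.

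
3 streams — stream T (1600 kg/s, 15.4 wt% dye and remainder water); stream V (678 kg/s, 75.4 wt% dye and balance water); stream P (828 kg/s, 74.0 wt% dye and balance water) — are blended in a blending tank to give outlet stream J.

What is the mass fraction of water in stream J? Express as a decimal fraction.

0.559

Total flow out = 1600 + 678 + 828 = 3106 kg/s.
water in = 1600×0.846 + 678×0.246 + 828×0.260 = 1735.7 kg/s.
water mass fraction in J = 1735.7/3106 = 0.559.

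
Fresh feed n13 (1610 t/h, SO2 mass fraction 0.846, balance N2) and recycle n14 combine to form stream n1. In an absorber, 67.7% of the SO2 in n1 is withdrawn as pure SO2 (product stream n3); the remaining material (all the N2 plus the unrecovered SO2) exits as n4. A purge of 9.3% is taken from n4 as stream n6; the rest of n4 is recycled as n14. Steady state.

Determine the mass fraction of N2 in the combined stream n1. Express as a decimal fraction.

0.581

N2 enters only via n13 and leaves only via the purge: 1610×0.154 = 0.093×(N2 in n4), and the absorber passes all N2, so N2 in n1 = N2 in n4 = 2666 t/h.
SO2 in n1: m_A = 1610×0.846 + (1−0.093)·(1−0.677)·m_A, so m_A = 1362.1/0.7070 = 1926.4 t/h.
n1 = 1926.4 + 2666 = 4592.4 t/h.
N2 fraction in n1 = 2666/4592.4 = 0.581.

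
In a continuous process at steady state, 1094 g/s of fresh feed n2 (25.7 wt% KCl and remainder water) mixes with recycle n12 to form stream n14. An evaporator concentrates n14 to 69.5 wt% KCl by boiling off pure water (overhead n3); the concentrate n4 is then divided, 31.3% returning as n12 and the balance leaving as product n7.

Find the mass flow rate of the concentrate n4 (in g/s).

588.9 g/s

Overall KCl balance (none leaves overhead): KCl in fresh feed = KCl in product, i.e. 1094×0.257 = (1−0.313)·n4·0.695.
n4 = 281.16/(0.695×0.687) = 588.86 g/s.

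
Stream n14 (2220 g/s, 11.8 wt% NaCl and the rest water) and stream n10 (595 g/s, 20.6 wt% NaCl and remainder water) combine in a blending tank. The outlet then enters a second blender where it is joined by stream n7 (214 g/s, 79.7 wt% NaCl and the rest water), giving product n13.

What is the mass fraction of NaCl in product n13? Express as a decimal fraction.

Overall, product flow = 3029 g/s.
NaCl in = 2220×0.118 + 595×0.206 + 214×0.797 = 555.09 g/s.
NaCl fraction in n13 = 0.183.

0.183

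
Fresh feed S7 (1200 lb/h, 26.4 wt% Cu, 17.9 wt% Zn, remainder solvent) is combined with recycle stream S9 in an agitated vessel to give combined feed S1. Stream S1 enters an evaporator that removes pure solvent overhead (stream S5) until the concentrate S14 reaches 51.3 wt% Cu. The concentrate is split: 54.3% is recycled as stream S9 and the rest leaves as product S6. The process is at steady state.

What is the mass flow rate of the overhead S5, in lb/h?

Overall Cu balance (none leaves overhead): Cu in fresh feed = Cu in product, i.e. 1200×0.264 = (1−0.543)·S14·0.513.
S14 = 316.8/(0.513×0.457) = 1351.3 lb/h.
Recycle S9 = 0.543×1351.3 = 733.76 lb/h.
Combined feed S1 = 1200 + 733.76 = 1933.8 lb/h.
Overhead S5 = S1 − S14 = 1933.8 − 1351.3 = 582.46 lb/h.

582.5 lb/h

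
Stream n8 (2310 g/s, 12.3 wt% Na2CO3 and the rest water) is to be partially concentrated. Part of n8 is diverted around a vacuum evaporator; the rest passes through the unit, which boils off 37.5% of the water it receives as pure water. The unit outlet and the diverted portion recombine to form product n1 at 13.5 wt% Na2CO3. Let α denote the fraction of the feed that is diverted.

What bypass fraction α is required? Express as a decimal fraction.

All 2310×0.123 = 284.13 g/s of Na2CO3 reaches n1, so n1 = 284.13/0.135 = 2104.7 g/s and vapour = 205.33 g/s.
The evaporator receives (1−α)·2310 of feed at 0.877 water and removes 0.375 of that water:
0.375×0.877×(1−α)×2310 = 205.33
(1−α) = 205.33/759.7 = 0.2703;  α = 0.7297.

0.730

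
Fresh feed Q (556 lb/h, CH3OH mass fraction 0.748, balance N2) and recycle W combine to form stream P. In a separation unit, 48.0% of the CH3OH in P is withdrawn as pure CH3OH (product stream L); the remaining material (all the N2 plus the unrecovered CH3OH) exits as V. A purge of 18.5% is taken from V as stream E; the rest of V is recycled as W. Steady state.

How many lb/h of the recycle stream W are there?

N2 enters only via Q and leaves only via the purge: 556×0.252 = 0.185×(N2 in V), and the separation unit passes all N2, so N2 in P = N2 in V = 757.36 lb/h.
CH3OH in P: m_A = 556×0.748 + (1−0.185)·(1−0.480)·m_A, so m_A = 415.89/0.5762 = 721.78 lb/h.
V = (1−0.480)×721.78 + 757.36 = 1132.7 lb/h.
Recycle W = (1−0.185)×1132.7 = 923.14 lb/h.

923.1 lb/h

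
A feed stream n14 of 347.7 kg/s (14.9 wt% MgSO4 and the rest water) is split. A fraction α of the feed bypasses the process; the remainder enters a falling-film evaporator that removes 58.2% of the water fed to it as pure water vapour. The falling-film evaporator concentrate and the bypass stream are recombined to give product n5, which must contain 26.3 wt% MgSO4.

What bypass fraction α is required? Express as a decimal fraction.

All 347.7×0.149 = 51.807 kg/s of MgSO4 reaches n5, so n5 = 51.807/0.263 = 196.99 kg/s and vapour = 150.71 kg/s.
The evaporator receives (1−α)·347.7 of feed at 0.851 water and removes 0.582 of that water:
0.582×0.851×(1−α)×347.7 = 150.71
(1−α) = 150.71/172.21 = 0.8752;  α = 0.1248.

0.125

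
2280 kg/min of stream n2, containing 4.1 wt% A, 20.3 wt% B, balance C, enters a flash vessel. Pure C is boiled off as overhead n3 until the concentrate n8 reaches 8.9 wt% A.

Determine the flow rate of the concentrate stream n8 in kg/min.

1050 kg/min

A is conserved: 2280×0.041 = 93.48 kg/min all reports to the concentrate.
Concentrate = 93.48/(target fraction) = 1050.3 kg/min.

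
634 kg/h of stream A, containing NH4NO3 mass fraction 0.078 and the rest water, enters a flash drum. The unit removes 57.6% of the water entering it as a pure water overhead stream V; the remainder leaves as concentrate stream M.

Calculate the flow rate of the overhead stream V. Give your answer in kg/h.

water entering = 634×0.922 = 584.55 kg/h; overhead removed = 0.576×584.55 = 336.7 kg/h.

336.7 kg/h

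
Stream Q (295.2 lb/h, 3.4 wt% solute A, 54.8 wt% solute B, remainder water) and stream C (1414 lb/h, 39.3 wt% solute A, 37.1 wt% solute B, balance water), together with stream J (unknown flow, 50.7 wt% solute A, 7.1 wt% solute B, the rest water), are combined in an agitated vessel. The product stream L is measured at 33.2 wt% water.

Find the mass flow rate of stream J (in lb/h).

1226 lb/h

Let J be the unknown flow. Total out = 1709.2 + J.
water balance: 457.1 + 0.422·J = 0.332·(1709.2 + J)
(0.422 − 0.332)·J = 0.332×1709.2 − 457.1 = 110.36
J = 110.36 / 0.090 = 1226.2 lb/h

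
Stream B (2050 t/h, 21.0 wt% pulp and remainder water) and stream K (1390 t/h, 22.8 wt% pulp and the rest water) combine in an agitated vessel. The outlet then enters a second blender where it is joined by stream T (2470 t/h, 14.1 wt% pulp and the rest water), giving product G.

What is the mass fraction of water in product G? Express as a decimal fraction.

0.8146

Overall, product flow = 5910 t/h.
water in = 2050×0.790 + 1390×0.772 + 2470×0.859 = 4814.3 t/h.
water fraction in G = 0.8146.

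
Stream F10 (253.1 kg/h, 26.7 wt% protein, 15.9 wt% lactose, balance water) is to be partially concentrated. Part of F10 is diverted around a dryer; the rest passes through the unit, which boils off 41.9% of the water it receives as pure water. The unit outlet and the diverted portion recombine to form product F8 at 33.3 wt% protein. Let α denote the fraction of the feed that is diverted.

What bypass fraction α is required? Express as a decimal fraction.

0.176

All 253.1×0.267 = 67.578 kg/h of protein reaches F8, so F8 = 67.578/0.333 = 202.94 kg/h and vapour = 50.164 kg/h.
The evaporator receives (1−α)·253.1 of feed at 0.574 water and removes 0.419 of that water:
0.419×0.574×(1−α)×253.1 = 50.164
(1−α) = 50.164/60.872 = 0.8241;  α = 0.1759.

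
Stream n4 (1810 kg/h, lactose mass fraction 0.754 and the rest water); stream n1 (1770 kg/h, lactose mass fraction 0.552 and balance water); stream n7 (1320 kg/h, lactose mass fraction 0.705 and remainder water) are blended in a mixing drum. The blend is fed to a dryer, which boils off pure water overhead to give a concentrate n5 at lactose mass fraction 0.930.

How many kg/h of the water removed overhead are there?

lactose entering = 1810×0.754 + 1770×0.552 + 1320×0.705 = 3272.4 kg/h.
All lactose reports to n5, so n5 = 3272.4/0.930 = 3518.7 kg/h.
Total feed = 4900 kg/h; overhead = 4900 − 3518.7 = 1381.3 kg/h.

1381 kg/h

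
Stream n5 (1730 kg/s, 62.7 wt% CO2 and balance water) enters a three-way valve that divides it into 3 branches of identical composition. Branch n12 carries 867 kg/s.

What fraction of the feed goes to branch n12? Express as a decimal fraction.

0.501

Fraction to n12 = 867/1730 = 0.5012.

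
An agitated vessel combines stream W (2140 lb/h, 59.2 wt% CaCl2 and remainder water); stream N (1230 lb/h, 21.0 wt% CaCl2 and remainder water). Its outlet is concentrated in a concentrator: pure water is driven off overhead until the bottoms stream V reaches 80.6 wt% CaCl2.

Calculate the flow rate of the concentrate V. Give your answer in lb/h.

CaCl2 entering = 2140×0.592 + 1230×0.210 = 1525.2 lb/h.
All CaCl2 reports to V, so V = 1525.2/0.806 = 1892.3 lb/h.

1892 lb/h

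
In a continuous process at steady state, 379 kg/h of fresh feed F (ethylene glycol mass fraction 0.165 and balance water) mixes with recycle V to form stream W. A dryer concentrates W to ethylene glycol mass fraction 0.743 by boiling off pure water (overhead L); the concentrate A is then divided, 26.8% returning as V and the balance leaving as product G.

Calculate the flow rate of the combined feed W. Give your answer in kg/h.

Overall ethylene glycol balance (none leaves overhead): ethylene glycol in fresh feed = ethylene glycol in product, i.e. 379×0.165 = (1−0.268)·A·0.743.
A = 62.535/(0.743×0.732) = 114.98 kg/h.
Recycle V = 0.268×114.98 = 30.815 kg/h.
Combined feed W = 379 + 30.815 = 409.81 kg/h.

409.8 kg/h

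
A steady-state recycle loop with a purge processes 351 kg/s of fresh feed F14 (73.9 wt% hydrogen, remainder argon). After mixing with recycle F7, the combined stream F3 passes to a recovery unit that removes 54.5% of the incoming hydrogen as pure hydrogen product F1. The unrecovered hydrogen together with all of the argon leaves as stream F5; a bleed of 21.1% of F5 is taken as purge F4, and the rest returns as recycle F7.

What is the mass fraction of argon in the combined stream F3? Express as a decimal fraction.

argon enters only via F14 and leaves only via the purge: 351×0.261 = 0.211×(argon in F5), and the recovery unit passes all argon, so argon in F3 = argon in F5 = 434.18 kg/s.
hydrogen in F3: m_A = 351×0.739 + (1−0.211)·(1−0.545)·m_A, so m_A = 259.39/0.6410 = 404.66 kg/s.
F3 = 404.66 + 434.18 = 838.84 kg/s.
argon fraction in F3 = 434.18/838.84 = 0.518.

0.518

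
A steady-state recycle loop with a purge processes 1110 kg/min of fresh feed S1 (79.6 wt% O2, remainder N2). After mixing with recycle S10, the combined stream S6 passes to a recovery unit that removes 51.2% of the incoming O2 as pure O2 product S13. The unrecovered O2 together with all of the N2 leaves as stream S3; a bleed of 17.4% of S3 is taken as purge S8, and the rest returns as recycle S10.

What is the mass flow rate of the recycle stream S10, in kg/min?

N2 enters only via S1 and leaves only via the purge: 1110×0.204 = 0.174×(N2 in S3), and the recovery unit passes all N2, so N2 in S6 = N2 in S3 = 1301.4 kg/min.
O2 in S6: m_A = 1110×0.796 + (1−0.174)·(1−0.512)·m_A, so m_A = 883.56/0.5969 = 1480.2 kg/min.
S3 = (1−0.512)×1480.2 + 1301.4 = 2023.7 kg/min.
Recycle S10 = (1−0.174)×2023.7 = 1671.6 kg/min.

1672 kg/min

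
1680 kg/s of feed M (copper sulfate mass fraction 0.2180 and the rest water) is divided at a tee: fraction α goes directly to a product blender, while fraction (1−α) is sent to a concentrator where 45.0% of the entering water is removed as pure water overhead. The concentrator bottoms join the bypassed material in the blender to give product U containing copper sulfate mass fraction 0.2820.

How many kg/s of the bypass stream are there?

All 1680×0.218 = 366.24 kg/s of copper sulfate reaches U, so U = 366.24/0.282 = 1298.7 kg/s and vapour = 381.28 kg/s.
The evaporator receives (1−α)·1680 of feed at 0.782 water and removes 0.450 of that water:
0.450×0.782×(1−α)×1680 = 381.28
(1−α) = 381.28/591.19 = 0.6449;  α = 0.3551.
Bypass flow = 0.3551×1680 = 596.52 kg/s.

596.5 kg/s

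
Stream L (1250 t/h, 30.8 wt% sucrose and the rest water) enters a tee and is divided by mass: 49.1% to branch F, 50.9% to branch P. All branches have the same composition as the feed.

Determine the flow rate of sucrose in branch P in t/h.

196 t/h

Branch P total = 0.509×1250 = 636.25 t/h.
sucrose in P = 0.308×636.25 = 195.97 t/h.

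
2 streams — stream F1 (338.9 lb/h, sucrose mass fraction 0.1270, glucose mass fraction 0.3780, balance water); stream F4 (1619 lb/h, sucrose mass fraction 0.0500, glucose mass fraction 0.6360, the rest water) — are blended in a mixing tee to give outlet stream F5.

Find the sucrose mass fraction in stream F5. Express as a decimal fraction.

0.0633

Total flow out = 338.9 + 1619 = 1957.9 lb/h.
sucrose in = 338.9×0.127 + 1619×0.050 = 123.99 lb/h.
sucrose mass fraction in F5 = 123.99/1957.9 = 0.0633.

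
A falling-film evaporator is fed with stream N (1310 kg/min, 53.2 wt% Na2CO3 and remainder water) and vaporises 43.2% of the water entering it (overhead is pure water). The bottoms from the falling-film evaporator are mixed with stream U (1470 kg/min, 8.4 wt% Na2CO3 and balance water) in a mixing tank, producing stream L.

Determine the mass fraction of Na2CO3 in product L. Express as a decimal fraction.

0.326

Vapour removed = 0.432×0.468×1310 = 264.85 kg/min; concentrate = 1045.1 kg/min.
Na2CO3 reaching the mixer = 696.92 (from concentrate) + 1470×0.084 = 820.4 kg/min.
Product flow = 1045.1 + 1470 = 2515.1 kg/min; Na2CO3 fraction = 0.326.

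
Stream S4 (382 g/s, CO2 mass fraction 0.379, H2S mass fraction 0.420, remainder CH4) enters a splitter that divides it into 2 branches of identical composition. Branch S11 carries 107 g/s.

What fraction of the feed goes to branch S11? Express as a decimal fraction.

Fraction to S11 = 107/382 = 0.2801.

0.280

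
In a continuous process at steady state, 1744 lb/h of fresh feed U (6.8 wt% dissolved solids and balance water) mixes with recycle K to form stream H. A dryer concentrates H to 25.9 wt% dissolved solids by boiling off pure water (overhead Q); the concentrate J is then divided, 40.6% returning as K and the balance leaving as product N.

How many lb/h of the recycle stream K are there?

313 lb/h

Overall dissolved solids balance (none leaves overhead): dissolved solids in fresh feed = dissolved solids in product, i.e. 1744×0.068 = (1−0.406)·J·0.259.
J = 118.59/(0.259×0.594) = 770.85 lb/h.
Recycle K = 0.406×770.85 = 312.96 lb/h.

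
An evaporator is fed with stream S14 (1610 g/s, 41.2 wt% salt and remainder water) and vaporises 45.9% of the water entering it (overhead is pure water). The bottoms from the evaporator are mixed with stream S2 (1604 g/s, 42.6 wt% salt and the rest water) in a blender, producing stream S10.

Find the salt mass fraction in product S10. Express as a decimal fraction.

0.484

Vapour removed = 0.459×0.588×1610 = 434.53 g/s; concentrate = 1175.5 g/s.
salt reaching the mixer = 663.32 (from concentrate) + 1604×0.426 = 1346.6 g/s.
Product flow = 1175.5 + 1604 = 2779.5 g/s; salt fraction = 0.484.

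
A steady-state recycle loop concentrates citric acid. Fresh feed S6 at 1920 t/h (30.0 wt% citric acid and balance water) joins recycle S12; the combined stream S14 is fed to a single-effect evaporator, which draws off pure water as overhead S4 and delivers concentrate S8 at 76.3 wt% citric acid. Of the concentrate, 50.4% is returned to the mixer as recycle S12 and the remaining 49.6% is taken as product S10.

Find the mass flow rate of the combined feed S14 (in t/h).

Overall citric acid balance (none leaves overhead): citric acid in fresh feed = citric acid in product, i.e. 1920×0.300 = (1−0.504)·S8·0.763.
S8 = 576/(0.763×0.496) = 1522 t/h.
Recycle S12 = 0.504×1522 = 767.09 t/h.
Combined feed S14 = 1920 + 767.09 = 2687.1 t/h.

2687 t/h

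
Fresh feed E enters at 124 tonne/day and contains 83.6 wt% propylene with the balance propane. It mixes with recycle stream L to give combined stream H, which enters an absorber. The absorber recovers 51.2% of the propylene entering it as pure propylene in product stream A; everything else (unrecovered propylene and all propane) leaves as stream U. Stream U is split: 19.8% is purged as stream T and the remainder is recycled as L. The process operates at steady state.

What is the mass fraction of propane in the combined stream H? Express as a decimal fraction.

0.3762

propane enters only via E and leaves only via the purge: 124×0.164 = 0.198×(propane in U), and the absorber passes all propane, so propane in H = propane in U = 102.71 tonne/day.
propylene in H: m_A = 124×0.836 + (1−0.198)·(1−0.512)·m_A, so m_A = 103.66/0.6086 = 170.33 tonne/day.
H = 170.33 + 102.71 = 273.03 tonne/day.
propane fraction in H = 102.71/273.03 = 0.3762.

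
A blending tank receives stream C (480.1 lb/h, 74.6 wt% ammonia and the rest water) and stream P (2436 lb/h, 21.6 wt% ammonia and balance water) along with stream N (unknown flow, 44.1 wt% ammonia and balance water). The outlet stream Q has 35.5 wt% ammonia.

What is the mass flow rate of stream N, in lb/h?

1754 lb/h

Let N be the unknown flow. Total out = 2916.1 + N.
ammonia balance: 884.33 + 0.441·N = 0.355·(2916.1 + N)
(0.441 − 0.355)·N = 0.355×2916.1 − 884.33 = 150.88
N = 150.88 / 0.086 = 1754.5 lb/h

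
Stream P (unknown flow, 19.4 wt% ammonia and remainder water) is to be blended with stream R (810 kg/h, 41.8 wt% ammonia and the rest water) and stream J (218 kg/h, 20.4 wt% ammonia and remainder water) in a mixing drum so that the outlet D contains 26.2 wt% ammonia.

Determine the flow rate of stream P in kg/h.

1672 kg/h

Let P be the unknown flow. Total out = 1028 + P.
ammonia balance: 383.05 + 0.194·P = 0.262·(1028 + P)
(0.194 − 0.262)·P = 0.262×1028 − 383.05 = -113.72
P = -113.72 / -0.068 = 1672.3 kg/h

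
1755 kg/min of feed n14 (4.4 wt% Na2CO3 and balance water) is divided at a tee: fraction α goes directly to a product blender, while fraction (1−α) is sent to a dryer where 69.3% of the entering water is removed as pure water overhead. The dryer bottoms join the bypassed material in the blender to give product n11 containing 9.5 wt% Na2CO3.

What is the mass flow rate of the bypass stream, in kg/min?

332.9 kg/min

All 1755×0.044 = 77.22 kg/min of Na2CO3 reaches n11, so n11 = 77.22/0.095 = 812.84 kg/min and vapour = 942.16 kg/min.
The evaporator receives (1−α)·1755 of feed at 0.956 water and removes 0.693 of that water:
0.693×0.956×(1−α)×1755 = 942.16
(1−α) = 942.16/1162.7 = 0.8103;  α = 0.1897.
Bypass flow = 0.1897×1755 = 332.89 kg/min.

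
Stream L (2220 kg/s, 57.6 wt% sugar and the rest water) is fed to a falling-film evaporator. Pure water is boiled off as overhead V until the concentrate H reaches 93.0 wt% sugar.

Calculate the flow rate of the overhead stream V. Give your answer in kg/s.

845 kg/s

sugar is conserved: 2220×0.576 = 1278.7 kg/s all reports to the concentrate.
Concentrate = 1278.7/(target fraction) = 1375 kg/s.
Overhead = 2220 − 1375 = 845.03 kg/s.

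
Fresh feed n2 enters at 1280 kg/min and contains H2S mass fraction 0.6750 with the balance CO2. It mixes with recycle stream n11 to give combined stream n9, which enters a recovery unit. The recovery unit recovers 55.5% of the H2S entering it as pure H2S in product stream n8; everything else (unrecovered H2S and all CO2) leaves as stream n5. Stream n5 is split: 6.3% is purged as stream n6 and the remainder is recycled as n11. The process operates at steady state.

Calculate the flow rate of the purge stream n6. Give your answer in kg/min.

457.5 kg/min

CO2 enters only via n2 and leaves only via the purge: 1280×0.325 = 0.063×(CO2 in n5), and the recovery unit passes all CO2, so CO2 in n9 = CO2 in n5 = 6603.2 kg/min.
H2S in n9: m_A = 1280×0.675 + (1−0.063)·(1−0.555)·m_A, so m_A = 864/0.5830 = 1481.9 kg/min.
n5 = (1−0.555)×1481.9 + 6603.2 = 7262.6 kg/min.
Purge n6 = 0.063×7262.6 = 457.55 kg/min.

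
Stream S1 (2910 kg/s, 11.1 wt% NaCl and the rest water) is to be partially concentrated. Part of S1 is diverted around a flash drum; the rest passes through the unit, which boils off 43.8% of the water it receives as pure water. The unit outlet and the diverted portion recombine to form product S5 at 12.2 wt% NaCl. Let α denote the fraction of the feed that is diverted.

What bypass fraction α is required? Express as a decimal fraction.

All 2910×0.111 = 323.01 kg/s of NaCl reaches S5, so S5 = 323.01/0.122 = 2647.6 kg/s and vapour = 262.38 kg/s.
The evaporator receives (1−α)·2910 of feed at 0.889 water and removes 0.438 of that water:
0.438×0.889×(1−α)×2910 = 262.38
(1−α) = 262.38/1133.1 = 0.2316;  α = 0.7684.

0.768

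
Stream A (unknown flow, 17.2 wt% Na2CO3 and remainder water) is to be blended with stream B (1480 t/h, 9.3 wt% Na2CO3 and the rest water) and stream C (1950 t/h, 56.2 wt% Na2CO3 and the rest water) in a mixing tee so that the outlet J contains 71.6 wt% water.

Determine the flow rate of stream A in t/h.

Let A be the unknown flow. Total out = 3430 + A.
water balance: 2196.5 + 0.828·A = 0.716·(3430 + A)
(0.828 − 0.716)·A = 0.716×3430 − 2196.5 = 259.42
A = 259.42 / 0.112 = 2316.3 t/h

2316 t/h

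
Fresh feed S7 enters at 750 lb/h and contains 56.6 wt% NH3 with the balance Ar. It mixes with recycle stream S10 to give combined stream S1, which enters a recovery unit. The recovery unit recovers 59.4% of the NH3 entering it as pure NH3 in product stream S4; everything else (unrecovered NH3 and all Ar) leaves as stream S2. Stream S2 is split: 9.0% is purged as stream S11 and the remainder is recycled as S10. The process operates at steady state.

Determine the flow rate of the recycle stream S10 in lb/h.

Ar enters only via S7 and leaves only via the purge: 750×0.434 = 0.090×(Ar in S2), and the recovery unit passes all Ar, so Ar in S1 = Ar in S2 = 3616.7 lb/h.
NH3 in S1: m_A = 750×0.566 + (1−0.090)·(1−0.594)·m_A, so m_A = 424.5/0.6305 = 673.23 lb/h.
S2 = (1−0.594)×673.23 + 3616.7 = 3890 lb/h.
Recycle S10 = (1−0.090)×3890 = 3539.9 lb/h.

3540 lb/h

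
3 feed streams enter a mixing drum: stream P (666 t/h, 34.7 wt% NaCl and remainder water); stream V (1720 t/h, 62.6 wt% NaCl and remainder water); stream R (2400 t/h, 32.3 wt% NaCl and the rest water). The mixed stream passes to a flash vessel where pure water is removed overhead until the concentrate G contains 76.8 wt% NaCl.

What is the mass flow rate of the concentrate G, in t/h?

2712 t/h

NaCl entering = 666×0.347 + 1720×0.626 + 2400×0.323 = 2083 t/h.
All NaCl reports to G, so G = 2083/0.768 = 2712.3 t/h.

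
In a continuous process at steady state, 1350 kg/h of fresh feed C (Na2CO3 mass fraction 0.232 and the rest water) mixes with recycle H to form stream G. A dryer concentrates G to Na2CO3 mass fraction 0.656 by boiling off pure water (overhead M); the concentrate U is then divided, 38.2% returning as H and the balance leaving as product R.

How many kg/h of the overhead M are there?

Overall Na2CO3 balance (none leaves overhead): Na2CO3 in fresh feed = Na2CO3 in product, i.e. 1350×0.232 = (1−0.382)·U·0.656.
U = 313.2/(0.656×0.618) = 772.56 kg/h.
Recycle H = 0.382×772.56 = 295.12 kg/h.
Combined feed G = 1350 + 295.12 = 1645.1 kg/h.
Overhead M = G − U = 1645.1 − 772.56 = 872.56 kg/h.

872.6 kg/h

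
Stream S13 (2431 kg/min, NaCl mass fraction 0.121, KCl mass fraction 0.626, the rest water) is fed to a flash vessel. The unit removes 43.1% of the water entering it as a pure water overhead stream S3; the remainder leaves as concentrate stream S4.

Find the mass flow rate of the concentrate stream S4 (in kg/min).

water entering = 2431×0.253 = 615.04 kg/min; overhead removed = 0.431×615.04 = 265.08 kg/min.
Concentrate = 2431 − 265.08 = 2165.9 kg/min.

2166 kg/min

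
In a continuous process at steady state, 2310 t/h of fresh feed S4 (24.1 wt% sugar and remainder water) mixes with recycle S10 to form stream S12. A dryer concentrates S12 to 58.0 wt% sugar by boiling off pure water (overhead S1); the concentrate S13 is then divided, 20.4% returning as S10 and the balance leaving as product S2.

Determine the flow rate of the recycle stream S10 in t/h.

Overall sugar balance (none leaves overhead): sugar in fresh feed = sugar in product, i.e. 2310×0.241 = (1−0.204)·S13·0.580.
S13 = 556.71/(0.580×0.796) = 1205.8 t/h.
Recycle S10 = 0.204×1205.8 = 245.99 t/h.

246 t/h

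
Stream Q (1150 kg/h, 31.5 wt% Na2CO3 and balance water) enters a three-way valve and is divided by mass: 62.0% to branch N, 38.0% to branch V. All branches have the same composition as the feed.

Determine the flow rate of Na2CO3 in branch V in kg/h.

137.7 kg/h

Branch V total = 0.380×1150 = 437 kg/h.
Na2CO3 in V = 0.315×437 = 137.66 kg/h.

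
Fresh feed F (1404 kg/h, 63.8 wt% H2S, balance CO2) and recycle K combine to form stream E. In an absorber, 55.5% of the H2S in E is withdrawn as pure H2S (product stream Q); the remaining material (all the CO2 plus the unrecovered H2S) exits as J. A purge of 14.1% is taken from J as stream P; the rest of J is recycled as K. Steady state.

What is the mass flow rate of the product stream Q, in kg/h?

804.8 kg/h

H2S in E: m_A = 1404×0.638 + (1−0.141)·(1−0.555)·m_A, so m_A = 895.75/0.6177 = 1450 kg/h.
Product Q = 0.555×1450 = 804.77 kg/h.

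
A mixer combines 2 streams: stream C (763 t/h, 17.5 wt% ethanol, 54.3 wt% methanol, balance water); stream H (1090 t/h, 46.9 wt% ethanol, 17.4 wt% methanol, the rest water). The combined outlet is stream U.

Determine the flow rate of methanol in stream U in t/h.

604 t/h

methanol out = methanol in = 763×0.543 + 1090×0.174 = 603.97 t/h.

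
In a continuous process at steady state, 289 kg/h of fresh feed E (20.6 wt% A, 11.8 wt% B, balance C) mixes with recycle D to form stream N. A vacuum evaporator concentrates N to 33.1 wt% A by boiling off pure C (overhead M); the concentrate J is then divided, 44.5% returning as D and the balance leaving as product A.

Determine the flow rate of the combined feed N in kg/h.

Overall A balance (none leaves overhead): A in fresh feed = A in product, i.e. 289×0.206 = (1−0.445)·J·0.331.
J = 59.534/(0.331×0.555) = 324.07 kg/h.
Recycle D = 0.445×324.07 = 144.21 kg/h.
Combined feed N = 289 + 144.21 = 433.21 kg/h.

433.2 kg/h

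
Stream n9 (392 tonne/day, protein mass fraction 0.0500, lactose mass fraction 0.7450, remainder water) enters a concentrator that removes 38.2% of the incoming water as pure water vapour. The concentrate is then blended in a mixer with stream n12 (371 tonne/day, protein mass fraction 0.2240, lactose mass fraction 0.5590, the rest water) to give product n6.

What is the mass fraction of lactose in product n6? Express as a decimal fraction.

Vapour removed = 0.382×0.205×392 = 30.698 tonne/day; concentrate = 361.3 tonne/day.
lactose reaching the mixer = 292.04 (from concentrate) + 371×0.559 = 499.43 tonne/day.
Product flow = 361.3 + 371 = 732.3 tonne/day; lactose fraction = 0.6820.

0.6820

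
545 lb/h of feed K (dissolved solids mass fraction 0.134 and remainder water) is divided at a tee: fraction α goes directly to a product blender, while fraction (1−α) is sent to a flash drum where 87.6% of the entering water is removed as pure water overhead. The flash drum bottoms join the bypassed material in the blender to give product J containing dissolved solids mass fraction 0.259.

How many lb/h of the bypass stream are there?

All 545×0.134 = 73.03 lb/h of dissolved solids reaches J, so J = 73.03/0.259 = 281.97 lb/h and vapour = 263.03 lb/h.
The evaporator receives (1−α)·545 of feed at 0.866 water and removes 0.876 of that water:
0.876×0.866×(1−α)×545 = 263.03
(1−α) = 263.03/413.45 = 0.6362;  α = 0.3638.
Bypass flow = 0.3638×545 = 198.28 lb/h.

198.3 lb/h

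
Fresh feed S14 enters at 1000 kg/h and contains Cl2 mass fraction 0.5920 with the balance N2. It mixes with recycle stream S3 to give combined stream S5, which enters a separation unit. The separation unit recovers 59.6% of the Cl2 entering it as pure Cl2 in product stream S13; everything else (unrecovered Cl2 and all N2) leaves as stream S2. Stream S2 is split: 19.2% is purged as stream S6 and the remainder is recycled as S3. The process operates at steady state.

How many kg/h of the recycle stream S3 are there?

N2 enters only via S14 and leaves only via the purge: 1000×0.408 = 0.192×(N2 in S2), and the separation unit passes all N2, so N2 in S5 = N2 in S2 = 2125 kg/h.
Cl2 in S5: m_A = 1000×0.592 + (1−0.192)·(1−0.596)·m_A, so m_A = 592/0.6736 = 878.9 kg/h.
S2 = (1−0.596)×878.9 + 2125 = 2480.1 kg/h.
Recycle S3 = (1−0.192)×2480.1 = 2003.9 kg/h.

2004 kg/h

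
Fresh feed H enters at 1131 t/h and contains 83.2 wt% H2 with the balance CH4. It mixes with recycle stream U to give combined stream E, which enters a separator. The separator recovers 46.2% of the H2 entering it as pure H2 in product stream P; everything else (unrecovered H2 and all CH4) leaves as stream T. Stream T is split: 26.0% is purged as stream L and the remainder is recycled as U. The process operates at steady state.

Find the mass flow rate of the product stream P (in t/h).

722.3 t/h

H2 in E: m_A = 1131×0.832 + (1−0.260)·(1−0.462)·m_A, so m_A = 940.99/0.6019 = 1563.4 t/h.
Product P = 0.462×1563.4 = 722.3 t/h.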